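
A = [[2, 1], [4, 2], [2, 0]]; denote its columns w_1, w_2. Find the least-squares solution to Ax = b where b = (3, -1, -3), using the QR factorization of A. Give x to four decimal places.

e_1 = w_1/‖w_1‖ = (2, 4, 2)/4.8990 = (0.4082, 0.8165, 0.4082).
r_{12} = e_1·w_2 = 2.0412.
u_2 = w_2 − 2.0412·e_1 = (0.1667, 0.3333, -0.8333).
‖u_2‖ = 0.9129, so e_2 = (0.1826, 0.3651, -0.9129).
Qᵀb = (-0.8165, 2.9212).
Back-substitute: x_2 = 2.9212/0.9129 = 3.2000.
x_1 = (-0.8165 − 2.0412·3.2000)/4.8990 = -1.5000.

x = (-1.5000, 3.2000)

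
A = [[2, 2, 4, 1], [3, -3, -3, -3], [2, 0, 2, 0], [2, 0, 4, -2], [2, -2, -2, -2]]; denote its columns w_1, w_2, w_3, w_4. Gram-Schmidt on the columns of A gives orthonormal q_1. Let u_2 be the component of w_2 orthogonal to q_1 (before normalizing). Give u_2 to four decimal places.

u_2 = (2.7200, -1.9200, 0.7200, 0.7200, -1.2800)

q_1 = w_1/‖w_1‖ = (2, 3, 2, 2, 2)/5.0000 = (0.4000, 0.6000, 0.4000, 0.4000, 0.4000).
r_{12} = q_1·w_2 = -1.8000.
u_2 = w_2 + 1.8000·q_1 = (2.7200, -1.9200, 0.7200, 0.7200, -1.2800).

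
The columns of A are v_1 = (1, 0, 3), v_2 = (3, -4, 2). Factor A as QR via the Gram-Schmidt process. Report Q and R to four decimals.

v_1 = (1, 0, 3); ‖v_1‖ = 3.1623, so q_1 = (0.3162, 0.0000, 0.9487).
q_1·v_2 = 0.3162·3 + 0.0000·(-4) + 0.9487·2 = 2.8460.
u_2 = v_2 − 2.8460·q_1 = (2.1000, -4.0000, -0.7000).
‖u_2‖ = 4.5717, so q_2 = (0.4594, -0.8750, -0.1531).

Q = [[0.3162, 0.4594], [0.0000, -0.8750], [0.9487, -0.1531]], R = [[3.1623, 2.8460], [0.0000, 4.5717]]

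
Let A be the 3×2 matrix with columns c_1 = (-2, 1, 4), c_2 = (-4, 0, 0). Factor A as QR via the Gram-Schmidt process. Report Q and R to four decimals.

c_1 = (-2, 1, 4); ‖c_1‖ = 4.5826, so e_1 = (-0.4364, 0.2182, 0.8729).
e_1·c_2 = (-0.4364)·(-4) + 0.2182·0 + 0.8729·0 = 1.7457.
u_2 = c_2 − 1.7457·e_1 = (-3.2381, -0.3810, -1.5238).
‖u_2‖ = 3.5989, so e_2 = (-0.8997, -0.1059, -0.4234).

Q = [[-0.4364, -0.8997], [0.2182, -0.1059], [0.8729, -0.4234]], R = [[4.5826, 1.7457], [0.0000, 3.5989]]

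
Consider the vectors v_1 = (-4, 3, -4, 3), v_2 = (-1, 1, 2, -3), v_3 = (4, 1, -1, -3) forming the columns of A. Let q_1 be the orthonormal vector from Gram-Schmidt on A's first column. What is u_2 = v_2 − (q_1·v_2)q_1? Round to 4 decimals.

u_2 = (-1.8000, 1.6000, 1.2000, -2.4000)

v_1 = (-4, 3, -4, 3); ‖v_1‖ = 7.0711, so q_1 = (-0.5657, 0.4243, -0.5657, 0.4243).
q_1·v_2 = (-0.5657)·(-1) + 0.4243·1 + (-0.5657)·2 + 0.4243·(-3) = -1.4142.
u_2 = v_2 + 1.4142·q_1 = (-1.8000, 1.6000, 1.2000, -2.4000).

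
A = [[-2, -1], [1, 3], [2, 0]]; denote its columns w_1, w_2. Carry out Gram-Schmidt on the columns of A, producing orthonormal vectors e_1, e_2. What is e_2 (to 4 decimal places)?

e_1 = w_1/‖w_1‖ = (-2, 1, 2)/3.0000 = (-0.6667, 0.3333, 0.6667).
r_{12} = e_1·w_2 = 1.6667.
u_2 = w_2 − 1.6667·e_1 = (0.1111, 2.4444, -1.1111).
‖u_2‖ = 2.6874, so e_2 = (0.0413, 0.9096, -0.4134).

e_2 = (0.0413, 0.9096, -0.4134)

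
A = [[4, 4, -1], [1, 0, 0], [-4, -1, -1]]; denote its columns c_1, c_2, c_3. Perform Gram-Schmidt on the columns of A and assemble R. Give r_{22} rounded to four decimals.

r_{22} = 2.2088

c_1 = (4, 1, -4); ‖c_1‖ = 5.7446, so q_1 = (0.6963, 0.1741, -0.6963).
q_1·c_2 = 0.6963·4 + 0.1741·0 + (-0.6963)·(-1) = 3.4816.
u_2 = c_2 − 3.4816·q_1 = (1.5758, -0.6061, 1.4242).
r_{22} = ‖u_2‖ = 2.2088.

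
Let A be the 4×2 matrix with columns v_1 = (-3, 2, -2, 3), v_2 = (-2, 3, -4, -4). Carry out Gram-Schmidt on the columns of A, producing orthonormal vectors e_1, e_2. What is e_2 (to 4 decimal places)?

e_2 = (-0.1651, 0.3656, -0.5189, -0.7548)

e_1 = v_1/‖v_1‖ = (-3, 2, -2, 3)/5.0990 = (-0.5883, 0.3922, -0.3922, 0.5883).
r_{12} = e_1·v_2 = 1.5689.
u_2 = v_2 − 1.5689·e_1 = (-1.0769, 2.3846, -3.3846, -4.9231).
‖u_2‖ = 6.5222, so e_2 = (-0.1651, 0.3656, -0.5189, -0.7548).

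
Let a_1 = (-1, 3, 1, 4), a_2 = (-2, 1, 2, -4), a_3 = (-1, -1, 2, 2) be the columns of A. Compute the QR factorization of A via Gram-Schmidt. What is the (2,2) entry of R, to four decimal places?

a_1 = (-1, 3, 1, 4); ‖a_1‖ = 5.1962, so e_1 = (-0.1925, 0.5774, 0.1925, 0.7698).
e_1·a_2 = (-0.1925)·(-2) + 0.5774·1 + 0.1925·2 + 0.7698·(-4) = -1.7321.
u_2 = a_2 + 1.7321·e_1 = (-2.3333, 2.0000, 2.3333, -2.6667).
r_{22} = ‖u_2‖ = 4.6904.

r_{22} = 4.6904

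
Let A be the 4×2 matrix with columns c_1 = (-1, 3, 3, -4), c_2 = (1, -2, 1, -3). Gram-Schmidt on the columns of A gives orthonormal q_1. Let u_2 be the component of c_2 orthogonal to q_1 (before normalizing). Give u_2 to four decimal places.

u_2 = (1.2286, -2.6857, 0.3143, -2.0857)

c_1 = (-1, 3, 3, -4); ‖c_1‖ = 5.9161, so q_1 = (-0.1690, 0.5071, 0.5071, -0.6761).
q_1·c_2 = (-0.1690)·1 + 0.5071·(-2) + 0.5071·1 + (-0.6761)·(-3) = 1.3522.
u_2 = c_2 − 1.3522·q_1 = (1.2286, -2.6857, 0.3143, -2.0857).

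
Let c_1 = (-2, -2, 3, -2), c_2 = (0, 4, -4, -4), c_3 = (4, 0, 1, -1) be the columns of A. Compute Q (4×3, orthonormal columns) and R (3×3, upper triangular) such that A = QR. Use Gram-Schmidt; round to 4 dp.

c_1 = (-2, -2, 3, -2); ‖c_1‖ = 4.5826, so e_1 = (-0.4364, -0.4364, 0.6547, -0.4364).
e_1·c_2 = (-0.4364)·0 + (-0.4364)·4 + 0.6547·(-4) + (-0.4364)·(-4) = -2.6186.
u_2 = c_2 + 2.6186·e_1 = (-1.1429, 2.8571, -2.2857, -5.1429).
‖u_2‖ = 6.4143, so e_2 = (-0.1782, 0.4454, -0.3563, -0.8018).
e_1·c_3 = (-0.4364)·4 + (-0.4364)·0 + 0.6547·1 + (-0.4364)·(-1) = -0.6547; e_2·c_3 = (-0.1782)·4 + 0.4454·0 + (-0.3563)·1 + (-0.8018)·(-1) = -0.2673.
u_3 = c_3 + 0.6547·e_1 + 0.2673·e_2 = (3.6667, -0.1667, 1.3333, -1.5000).
‖u_3‖ = 4.1833, so e_3 = (0.8765, -0.0398, 0.3187, -0.3586).

Q = [[-0.4364, -0.1782, 0.8765], [-0.4364, 0.4454, -0.0398], [0.6547, -0.3563, 0.3187], [-0.4364, -0.8018, -0.3586]], R = [[4.5826, -2.6186, -0.6547], [0.0000, 6.4143, -0.2673], [0.0000, 0.0000, 4.1833]]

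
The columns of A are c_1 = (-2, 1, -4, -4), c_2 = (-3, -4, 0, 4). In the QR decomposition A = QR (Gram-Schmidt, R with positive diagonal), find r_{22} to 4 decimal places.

r_{22} = 5.9752

c_1 = (-2, 1, -4, -4); ‖c_1‖ = 6.0828, so e_1 = (-0.3288, 0.1644, -0.6576, -0.6576).
e_1·c_2 = (-0.3288)·(-3) + 0.1644·(-4) + (-0.6576)·0 + (-0.6576)·4 = -2.3016.
u_2 = c_2 + 2.3016·e_1 = (-3.7568, -3.6216, -1.5135, 2.4865).
r_{22} = ‖u_2‖ = 5.9752.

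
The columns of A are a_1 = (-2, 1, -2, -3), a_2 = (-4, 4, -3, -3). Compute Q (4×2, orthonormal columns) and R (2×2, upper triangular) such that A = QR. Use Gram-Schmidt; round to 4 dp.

Q = [[-0.4714, -0.3244], [0.2357, 0.8111], [-0.4714, 0.0000], [-0.7071, 0.4867]], R = [[4.2426, 6.3640], [0.0000, 3.0822]]

a_1 = (-2, 1, -2, -3); ‖a_1‖ = 4.2426, so q_1 = (-0.4714, 0.2357, -0.4714, -0.7071).
q_1·a_2 = (-0.4714)·(-4) + 0.2357·4 + (-0.4714)·(-3) + (-0.7071)·(-3) = 6.3640.
u_2 = a_2 − 6.3640·q_1 = (-1.0000, 2.5000, 0.0000, 1.5000).
‖u_2‖ = 3.0822, so q_2 = (-0.3244, 0.8111, 0.0000, 0.4867).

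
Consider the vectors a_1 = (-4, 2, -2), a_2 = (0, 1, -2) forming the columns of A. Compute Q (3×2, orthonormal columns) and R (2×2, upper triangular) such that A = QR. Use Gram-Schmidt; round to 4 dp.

Q = [[-0.8165, 0.5345], [0.4082, 0.2673], [-0.4082, -0.8018]], R = [[4.8990, 1.2247], [0.0000, 1.8708]]

a_1 = (-4, 2, -2); ‖a_1‖ = 4.8990, so q_1 = (-0.8165, 0.4082, -0.4082).
q_1·a_2 = (-0.8165)·0 + 0.4082·1 + (-0.4082)·(-2) = 1.2247.
u_2 = a_2 − 1.2247·q_1 = (1.0000, 0.5000, -1.5000).
‖u_2‖ = 1.8708, so q_2 = (0.5345, 0.2673, -0.8018).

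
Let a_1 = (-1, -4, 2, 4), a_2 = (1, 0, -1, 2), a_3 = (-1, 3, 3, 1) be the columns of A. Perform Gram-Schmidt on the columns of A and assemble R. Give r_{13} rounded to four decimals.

r_{13} = -0.1644

a_1 = (-1, -4, 2, 4); ‖a_1‖ = 6.0828, so q_1 = (-0.1644, -0.6576, 0.3288, 0.6576).
r_{13} = q_1·a_3 = -0.1644.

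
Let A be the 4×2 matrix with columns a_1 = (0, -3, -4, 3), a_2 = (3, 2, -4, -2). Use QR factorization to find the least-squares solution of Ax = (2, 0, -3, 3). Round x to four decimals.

x = (0.5832, 0.2929)

a_1 = (0, -3, -4, 3); ‖a_1‖ = 5.8310, so e_1 = (0.0000, -0.5145, -0.6860, 0.5145).
e_1·a_2 = 0.0000·3 + (-0.5145)·2 + (-0.6860)·(-4) + 0.5145·(-2) = 0.6860.
u_2 = a_2 − 0.6860·e_1 = (3.0000, 2.3529, -3.5294, -2.3529).
‖u_2‖ = 5.7035, so e_2 = (0.5260, 0.4125, -0.6188, -0.4125).
Qᵀb = (3.6015, 1.6708).
Back-substitute: x_2 = 1.6708/5.7035 = 0.2929.
x_1 = (3.6015 − 0.6860·0.2929)/5.8310 = 0.5832.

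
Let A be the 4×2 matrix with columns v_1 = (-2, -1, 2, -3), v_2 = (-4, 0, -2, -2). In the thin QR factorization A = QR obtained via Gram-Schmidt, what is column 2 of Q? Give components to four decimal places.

e_1 = v_1/‖v_1‖ = (-2, -1, 2, -3)/4.2426 = (-0.4714, -0.2357, 0.4714, -0.7071).
r_{12} = e_1·v_2 = 2.3570.
u_2 = v_2 − 2.3570·e_1 = (-2.8889, 0.5556, -3.1111, -0.3333).
‖u_2‖ = 4.2947, so e_2 = (-0.6727, 0.1294, -0.7244, -0.0776).

e_2 = (-0.6727, 0.1294, -0.7244, -0.0776)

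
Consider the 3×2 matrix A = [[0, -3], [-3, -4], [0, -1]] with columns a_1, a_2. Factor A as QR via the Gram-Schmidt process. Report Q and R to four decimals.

a_1 = (0, -3, 0); ‖a_1‖ = 3.0000, so e_1 = (0.0000, -1.0000, 0.0000).
e_1·a_2 = 0.0000·(-3) + (-1.0000)·(-4) + 0.0000·(-1) = 4.0000.
u_2 = a_2 − 4.0000·e_1 = (-3.0000, 0.0000, -1.0000).
‖u_2‖ = 3.1623, so e_2 = (-0.9487, 0.0000, -0.3162).

Q = [[0.0000, -0.9487], [-1.0000, 0.0000], [0.0000, -0.3162]], R = [[3.0000, 4.0000], [0.0000, 3.1623]]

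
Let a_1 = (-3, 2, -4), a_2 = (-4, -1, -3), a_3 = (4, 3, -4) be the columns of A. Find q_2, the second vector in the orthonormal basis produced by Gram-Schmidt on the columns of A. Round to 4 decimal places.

a_1 = (-3, 2, -4); ‖a_1‖ = 5.3852, so q_1 = (-0.5571, 0.3714, -0.7428).
q_1·a_2 = (-0.5571)·(-4) + 0.3714·(-1) + (-0.7428)·(-3) = 4.0853.
u_2 = a_2 − 4.0853·q_1 = (-1.7241, -2.5172, 0.0345).
‖u_2‖ = 3.0513, so q_2 = (-0.5651, -0.8250, 0.0113).

q_2 = (-0.5651, -0.8250, 0.0113)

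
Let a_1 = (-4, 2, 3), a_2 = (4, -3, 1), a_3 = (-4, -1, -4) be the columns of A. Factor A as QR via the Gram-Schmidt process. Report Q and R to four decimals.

a_1 = (-4, 2, 3); ‖a_1‖ = 5.3852, so e_1 = (-0.7428, 0.3714, 0.5571).
e_1·a_2 = (-0.7428)·4 + 0.3714·(-3) + 0.5571·1 = -3.5282.
u_2 = a_2 + 3.5282·e_1 = (1.3793, -1.6897, 2.9655).
‖u_2‖ = 3.6813, so e_2 = (0.3747, -0.4590, 0.8056).
e_1·a_3 = (-0.7428)·(-4) + 0.3714·(-1) + 0.5571·(-4) = 0.3714; e_2·a_3 = 0.3747·(-4) + (-0.4590)·(-1) + 0.8056·(-4) = -4.2620.
u_3 = a_3 − 0.3714·e_1 + 4.2620·e_2 = (-2.1272, -3.0941, -0.7735).
‖u_3‖ = 3.8337, so e_3 = (-0.5549, -0.8071, -0.2018).

Q = [[-0.7428, 0.3747, -0.5549], [0.3714, -0.4590, -0.8071], [0.5571, 0.8056, -0.2018]], R = [[5.3852, -3.5282, 0.3714], [0.0000, 3.6813, -4.2620], [0.0000, 0.0000, 3.8337]]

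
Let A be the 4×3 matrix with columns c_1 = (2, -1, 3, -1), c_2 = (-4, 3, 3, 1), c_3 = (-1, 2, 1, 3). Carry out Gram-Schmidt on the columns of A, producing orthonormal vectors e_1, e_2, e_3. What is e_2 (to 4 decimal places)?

e_2 = (-0.6138, 0.4774, 0.6138, 0.1364)

c_1 = (2, -1, 3, -1); ‖c_1‖ = 3.8730, so e_1 = (0.5164, -0.2582, 0.7746, -0.2582).
e_1·c_2 = 0.5164·(-4) + (-0.2582)·3 + 0.7746·3 + (-0.2582)·1 = -0.7746.
u_2 = c_2 + 0.7746·e_1 = (-3.6000, 2.8000, 3.6000, 0.8000).
‖u_2‖ = 5.8652, so e_2 = (-0.6138, 0.4774, 0.6138, 0.1364).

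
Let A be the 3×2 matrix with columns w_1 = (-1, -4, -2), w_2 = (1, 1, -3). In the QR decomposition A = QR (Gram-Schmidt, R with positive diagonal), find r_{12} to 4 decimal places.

w_1 = (-1, -4, -2); ‖w_1‖ = 4.5826, so q_1 = (-0.2182, -0.8729, -0.4364).
r_{12} = q_1·w_2 = 0.2182.

r_{12} = 0.2182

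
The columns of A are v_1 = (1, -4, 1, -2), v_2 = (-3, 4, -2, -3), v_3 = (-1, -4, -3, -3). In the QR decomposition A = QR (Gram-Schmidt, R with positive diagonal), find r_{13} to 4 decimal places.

r_{13} = 3.8376

v_1 = (1, -4, 1, -2); ‖v_1‖ = 4.6904, so e_1 = (0.2132, -0.8528, 0.2132, -0.4264).
r_{13} = e_1·v_3 = 3.8376.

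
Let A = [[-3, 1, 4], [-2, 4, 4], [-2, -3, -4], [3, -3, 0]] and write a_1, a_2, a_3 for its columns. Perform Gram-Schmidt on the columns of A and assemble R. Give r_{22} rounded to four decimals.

r_{22} = 5.2404

a_1 = (-3, -2, -2, 3); ‖a_1‖ = 5.0990, so q_1 = (-0.5883, -0.3922, -0.3922, 0.5883).
q_1·a_2 = (-0.5883)·1 + (-0.3922)·4 + (-0.3922)·(-3) + 0.5883·(-3) = -2.7456.
u_2 = a_2 + 2.7456·q_1 = (-0.6154, 2.9231, -4.0769, -1.3846).
r_{22} = ‖u_2‖ = 5.2404.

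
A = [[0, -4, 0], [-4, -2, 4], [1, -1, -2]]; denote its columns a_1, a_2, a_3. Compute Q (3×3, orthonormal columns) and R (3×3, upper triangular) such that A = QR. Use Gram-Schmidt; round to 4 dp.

Q = [[0.0000, -0.9397, 0.3419], [-0.9701, -0.0829, -0.2279], [0.2425, -0.3317, -0.9117]], R = [[4.1231, 1.6977, -4.3656], [0.0000, 4.2565, 0.3317], [0.0000, 0.0000, 0.9117]]

e_1 = a_1/‖a_1‖ = (0, -4, 1)/4.1231 = (0.0000, -0.9701, 0.2425).
r_{12} = e_1·a_2 = 1.6977.
u_2 = a_2 − 1.6977·e_1 = (-4.0000, -0.3529, -1.4118).
‖u_2‖ = 4.2565, so e_2 = (-0.9397, -0.0829, -0.3317).
r_{13} = e_1·a_3 = -4.3656; r_{23} = e_2·a_3 = 0.3317.
u_3 = a_3 + 4.3656·e_1 − 0.3317·e_2 = (0.3117, -0.2078, -0.8312).
‖u_3‖ = 0.9117, so e_3 = (0.3419, -0.2279, -0.9117).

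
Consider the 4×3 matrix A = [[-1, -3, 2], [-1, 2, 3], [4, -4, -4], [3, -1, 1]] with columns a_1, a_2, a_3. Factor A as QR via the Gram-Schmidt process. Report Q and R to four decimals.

q_1 = a_1/‖a_1‖ = (-1, -1, 4, 3)/5.1962 = (-0.1925, -0.1925, 0.7698, 0.5774).
r_{12} = q_1·a_2 = -3.4641.
u_2 = a_2 + 3.4641·q_1 = (-3.6667, 1.3333, -1.3333, 1.0000).
‖u_2‖ = 4.2426, so q_2 = (-0.8642, 0.3143, -0.3143, 0.2357).
r_{13} = q_1·a_3 = -3.4641; r_{23} = q_2·a_3 = 0.7071.
u_3 = a_3 + 3.4641·q_1 − 0.7071·q_2 = (1.9444, 2.1111, -1.1111, 2.8333).
‖u_3‖ = 4.1833, so q_3 = (0.4648, 0.5047, -0.2656, 0.6773).

Q = [[-0.1925, -0.8642, 0.4648], [-0.1925, 0.3143, 0.5047], [0.7698, -0.3143, -0.2656], [0.5774, 0.2357, 0.6773]], R = [[5.1962, -3.4641, -3.4641], [0.0000, 4.2426, 0.7071], [0.0000, 0.0000, 4.1833]]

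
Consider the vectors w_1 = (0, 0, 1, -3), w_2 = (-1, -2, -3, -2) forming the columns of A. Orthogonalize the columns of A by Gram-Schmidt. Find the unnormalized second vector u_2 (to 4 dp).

u_2 = (-1.0000, -2.0000, -3.3000, -1.1000)

e_1 = w_1/‖w_1‖ = (0, 0, 1, -3)/3.1623 = (0.0000, 0.0000, 0.3162, -0.9487).
r_{12} = e_1·w_2 = 0.9487.
u_2 = w_2 − 0.9487·e_1 = (-1.0000, -2.0000, -3.3000, -1.1000).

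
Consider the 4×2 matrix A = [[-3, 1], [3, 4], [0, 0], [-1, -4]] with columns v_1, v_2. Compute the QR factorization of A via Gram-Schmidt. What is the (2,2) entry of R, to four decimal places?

r_{22} = 4.9097

v_1 = (-3, 3, 0, -1); ‖v_1‖ = 4.3589, so e_1 = (-0.6882, 0.6882, 0.0000, -0.2294).
e_1·v_2 = (-0.6882)·1 + 0.6882·4 + 0.0000·0 + (-0.2294)·(-4) = 2.9824.
u_2 = v_2 − 2.9824·e_1 = (3.0526, 1.9474, 0.0000, -3.3158).
r_{22} = ‖u_2‖ = 4.9097.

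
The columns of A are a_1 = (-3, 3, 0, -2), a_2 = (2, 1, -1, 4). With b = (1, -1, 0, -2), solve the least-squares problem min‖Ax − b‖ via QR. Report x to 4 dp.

a_1 = (-3, 3, 0, -2); ‖a_1‖ = 4.6904, so q_1 = (-0.6396, 0.6396, 0.0000, -0.4264).
q_1·a_2 = (-0.6396)·2 + 0.6396·1 + 0.0000·(-1) + (-0.4264)·4 = -2.3452.
u_2 = a_2 + 2.3452·q_1 = (0.5000, 2.5000, -1.0000, 3.0000).
‖u_2‖ = 4.0620, so q_2 = (0.1231, 0.6155, -0.2462, 0.7385).
Qᵀb = (-0.4264, -1.9695).
Back-substitute: x_2 = -1.9695/4.0620 = -0.4848.
x_1 = (-0.4264 + 2.3452·(-0.4848))/4.6904 = -0.3333.

x = (-0.3333, -0.4848)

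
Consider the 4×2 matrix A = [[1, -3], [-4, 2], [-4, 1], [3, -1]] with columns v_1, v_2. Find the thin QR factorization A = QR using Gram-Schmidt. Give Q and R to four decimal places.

Q = [[0.1543, -0.9527], [-0.6172, 0.1059], [-0.6172, -0.2646], [0.4629, 0.1059]], R = [[6.4807, -2.7775], [0.0000, 2.6992]]

v_1 = (1, -4, -4, 3); ‖v_1‖ = 6.4807, so q_1 = (0.1543, -0.6172, -0.6172, 0.4629).
q_1·v_2 = 0.1543·(-3) + (-0.6172)·2 + (-0.6172)·1 + 0.4629·(-1) = -2.7775.
u_2 = v_2 + 2.7775·q_1 = (-2.5714, 0.2857, -0.7143, 0.2857).
‖u_2‖ = 2.6992, so q_2 = (-0.9527, 0.1059, -0.2646, 0.1059).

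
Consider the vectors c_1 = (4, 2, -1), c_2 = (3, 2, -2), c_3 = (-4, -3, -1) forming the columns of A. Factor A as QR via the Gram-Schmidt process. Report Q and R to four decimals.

c_1 = (4, 2, -1); ‖c_1‖ = 4.5826, so q_1 = (0.8729, 0.4364, -0.2182).
q_1·c_2 = 0.8729·3 + 0.4364·2 + (-0.2182)·(-2) = 3.9279.
u_2 = c_2 − 3.9279·q_1 = (-0.4286, 0.2857, -1.1429).
‖u_2‖ = 1.2536, so q_2 = (-0.3419, 0.2279, -0.9117).
q_1·c_3 = 0.8729·(-4) + 0.4364·(-3) + (-0.2182)·(-1) = -4.5826; q_2·c_3 = (-0.3419)·(-4) + 0.2279·(-3) + (-0.9117)·(-1) = 1.5954.
u_3 = c_3 + 4.5826·q_1 − 1.5954·q_2 = (0.5455, -1.3636, -0.5455).
‖u_3‖ = 1.5667, so q_3 = (0.3482, -0.8704, -0.3482).

Q = [[0.8729, -0.3419, 0.3482], [0.4364, 0.2279, -0.8704], [-0.2182, -0.9117, -0.3482]], R = [[4.5826, 3.9279, -4.5826], [0.0000, 1.2536, 1.5954], [0.0000, 0.0000, 1.5667]]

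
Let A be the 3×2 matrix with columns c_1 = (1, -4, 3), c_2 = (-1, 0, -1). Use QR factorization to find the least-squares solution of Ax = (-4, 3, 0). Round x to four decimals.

c_1 = (1, -4, 3); ‖c_1‖ = 5.0990, so q_1 = (0.1961, -0.7845, 0.5883).
q_1·c_2 = 0.1961·(-1) + (-0.7845)·0 + 0.5883·(-1) = -0.7845.
u_2 = c_2 + 0.7845·q_1 = (-0.8462, -0.6154, -0.5385).
‖u_2‖ = 1.1767, so q_2 = (-0.7191, -0.5230, -0.4576).
Qᵀb = (-3.1379, 1.3074).
Back-substitute: x_2 = 1.3074/1.1767 = 1.1111.
x_1 = (-3.1379 + 0.7845·1.1111)/5.0990 = -0.4444.

x = (-0.4444, 1.1111)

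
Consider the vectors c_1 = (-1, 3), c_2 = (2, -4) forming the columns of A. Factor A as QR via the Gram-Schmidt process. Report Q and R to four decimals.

c_1 = (-1, 3); ‖c_1‖ = 3.1623, so e_1 = (-0.3162, 0.9487).
e_1·c_2 = (-0.3162)·2 + 0.9487·(-4) = -4.4272.
u_2 = c_2 + 4.4272·e_1 = (0.6000, 0.2000).
‖u_2‖ = 0.6325, so e_2 = (0.9487, 0.3162).

Q = [[-0.3162, 0.9487], [0.9487, 0.3162]], R = [[3.1623, -4.4272], [0.0000, 0.6325]]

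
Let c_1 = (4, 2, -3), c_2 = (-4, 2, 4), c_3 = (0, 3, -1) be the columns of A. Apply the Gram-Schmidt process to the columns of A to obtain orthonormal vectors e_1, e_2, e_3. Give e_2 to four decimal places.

e_2 = (-0.1717, 0.9099, 0.3777)

c_1 = (4, 2, -3); ‖c_1‖ = 5.3852, so e_1 = (0.7428, 0.3714, -0.5571).
e_1·c_2 = 0.7428·(-4) + 0.3714·2 + (-0.5571)·4 = -4.4567.
u_2 = c_2 + 4.4567·e_1 = (-0.6897, 3.6552, 1.5172).
‖u_2‖ = 4.0172, so e_2 = (-0.1717, 0.9099, 0.3777).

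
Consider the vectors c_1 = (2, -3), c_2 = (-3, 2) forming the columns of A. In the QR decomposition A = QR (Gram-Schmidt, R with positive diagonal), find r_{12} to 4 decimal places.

r_{12} = -3.3282

e_1 = c_1/‖c_1‖ = (2, -3)/3.6056 = (0.5547, -0.8321).
r_{12} = e_1·c_2 = -3.3282.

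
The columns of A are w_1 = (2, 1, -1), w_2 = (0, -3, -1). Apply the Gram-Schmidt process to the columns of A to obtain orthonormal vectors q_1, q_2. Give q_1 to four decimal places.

q_1 = (0.8165, 0.4082, -0.4082)

w_1 = (2, 1, -1); ‖w_1‖ = 2.4495, so q_1 = (0.8165, 0.4082, -0.4082).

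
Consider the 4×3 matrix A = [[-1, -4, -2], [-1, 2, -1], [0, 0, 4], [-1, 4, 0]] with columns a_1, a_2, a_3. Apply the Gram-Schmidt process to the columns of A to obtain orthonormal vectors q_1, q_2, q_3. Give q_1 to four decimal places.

q_1 = (-0.5774, -0.5774, 0.0000, -0.5774)

q_1 = a_1/‖a_1‖ = (-1, -1, 0, -1)/1.7321 = (-0.5774, -0.5774, 0.0000, -0.5774).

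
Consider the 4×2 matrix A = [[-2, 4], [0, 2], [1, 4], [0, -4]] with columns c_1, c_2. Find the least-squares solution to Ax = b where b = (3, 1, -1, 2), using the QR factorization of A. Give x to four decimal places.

q_1 = c_1/‖c_1‖ = (-2, 0, 1, 0)/2.2361 = (-0.8944, 0.0000, 0.4472, 0.0000).
r_{12} = q_1·c_2 = -1.7889.
u_2 = c_2 + 1.7889·q_1 = (2.4000, 2.0000, 4.8000, -4.0000).
‖u_2‖ = 6.9857, so q_2 = (0.3436, 0.2863, 0.6871, -0.5726).
Qᵀb = (-3.1305, -0.5153).
Back-substitute: x_2 = -0.5153/6.9857 = -0.0738.
x_1 = (-3.1305 + 1.7889·(-0.0738))/2.2361 = -1.4590.

x = (-1.4590, -0.0738)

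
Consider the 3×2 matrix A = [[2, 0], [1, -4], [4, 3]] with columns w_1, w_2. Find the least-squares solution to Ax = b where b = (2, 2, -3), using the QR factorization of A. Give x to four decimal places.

w_1 = (2, 1, 4); ‖w_1‖ = 4.5826, so q_1 = (0.4364, 0.2182, 0.8729).
q_1·w_2 = 0.4364·0 + 0.2182·(-4) + 0.8729·3 = 1.7457.
u_2 = w_2 − 1.7457·q_1 = (-0.7619, -4.3810, 1.4762).
‖u_2‖ = 4.6853, so q_2 = (-0.1626, -0.9350, 0.3151).
Qᵀb = (-1.3093, -3.1405).
Back-substitute: x_2 = -3.1405/4.6853 = -0.6703.
x_1 = (-1.3093 − 1.7457·(-0.6703))/4.5826 = -0.0304.

x = (-0.0304, -0.6703)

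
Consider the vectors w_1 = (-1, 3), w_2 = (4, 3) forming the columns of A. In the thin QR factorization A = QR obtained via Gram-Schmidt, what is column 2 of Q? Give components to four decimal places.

q_2 = (0.9487, 0.3162)

w_1 = (-1, 3); ‖w_1‖ = 3.1623, so q_1 = (-0.3162, 0.9487).
q_1·w_2 = (-0.3162)·4 + 0.9487·3 = 1.5811.
u_2 = w_2 − 1.5811·q_1 = (4.5000, 1.5000).
‖u_2‖ = 4.7434, so q_2 = (0.9487, 0.3162).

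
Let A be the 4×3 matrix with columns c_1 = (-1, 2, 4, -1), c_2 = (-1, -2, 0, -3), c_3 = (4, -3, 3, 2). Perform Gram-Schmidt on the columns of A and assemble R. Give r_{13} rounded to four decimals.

c_1 = (-1, 2, 4, -1); ‖c_1‖ = 4.6904, so q_1 = (-0.2132, 0.4264, 0.8528, -0.2132).
r_{13} = q_1·c_3 = 0.0000.

r_{13} = 0.0000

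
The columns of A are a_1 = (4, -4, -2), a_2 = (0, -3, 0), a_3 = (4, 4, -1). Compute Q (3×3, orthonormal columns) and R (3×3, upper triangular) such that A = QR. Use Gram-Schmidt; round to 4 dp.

q_1 = a_1/‖a_1‖ = (4, -4, -2)/6.0000 = (0.6667, -0.6667, -0.3333).
r_{12} = q_1·a_2 = 2.0000.
u_2 = a_2 − 2.0000·q_1 = (-1.3333, -1.6667, 0.6667).
‖u_2‖ = 2.2361, so q_2 = (-0.5963, -0.7454, 0.2981).
r_{13} = q_1·a_3 = 0.3333; r_{23} = q_2·a_3 = -5.6647.
u_3 = a_3 − 0.3333·q_1 + 5.6647·q_2 = (0.4000, 0.0000, 0.8000).
‖u_3‖ = 0.8944, so q_3 = (0.4472, 0.0000, 0.8944).

Q = [[0.6667, -0.5963, 0.4472], [-0.6667, -0.7454, 0.0000], [-0.3333, 0.2981, 0.8944]], R = [[6.0000, 2.0000, 0.3333], [0.0000, 2.2361, -5.6647], [0.0000, 0.0000, 0.8944]]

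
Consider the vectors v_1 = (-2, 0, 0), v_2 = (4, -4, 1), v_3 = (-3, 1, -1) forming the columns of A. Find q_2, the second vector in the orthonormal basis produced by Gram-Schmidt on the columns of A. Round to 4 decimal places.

q_2 = (0.0000, -0.9701, 0.2425)

v_1 = (-2, 0, 0); ‖v_1‖ = 2.0000, so q_1 = (-1.0000, 0.0000, 0.0000).
q_1·v_2 = (-1.0000)·4 + 0.0000·(-4) + 0.0000·1 = -4.0000.
u_2 = v_2 + 4.0000·q_1 = (0.0000, -4.0000, 1.0000).
‖u_2‖ = 4.1231, so q_2 = (0.0000, -0.9701, 0.2425).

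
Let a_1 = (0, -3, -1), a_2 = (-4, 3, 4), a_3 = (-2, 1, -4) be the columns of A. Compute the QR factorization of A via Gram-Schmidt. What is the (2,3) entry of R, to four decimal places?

q_1 = a_1/‖a_1‖ = (0, -3, -1)/3.1623 = (0.0000, -0.9487, -0.3162).
r_{12} = q_1·a_2 = -4.1110.
u_2 = a_2 + 4.1110·q_1 = (-4.0000, -0.9000, 2.7000).
‖u_2‖ = 4.9092, so q_2 = (-0.8148, -0.1833, 0.5500).
r_{23} = q_2·a_3 = -0.7537.

r_{23} = -0.7537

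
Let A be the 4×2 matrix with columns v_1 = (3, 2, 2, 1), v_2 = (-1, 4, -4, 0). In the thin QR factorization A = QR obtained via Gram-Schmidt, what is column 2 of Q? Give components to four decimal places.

v_1 = (3, 2, 2, 1); ‖v_1‖ = 4.2426, so q_1 = (0.7071, 0.4714, 0.4714, 0.2357).
q_1·v_2 = 0.7071·(-1) + 0.4714·4 + 0.4714·(-4) + 0.2357·0 = -0.7071.
u_2 = v_2 + 0.7071·q_1 = (-0.5000, 4.3333, -3.6667, 0.1667).
‖u_2‖ = 5.7009, so q_2 = (-0.0877, 0.7601, -0.6432, 0.0292).

q_2 = (-0.0877, 0.7601, -0.6432, 0.0292)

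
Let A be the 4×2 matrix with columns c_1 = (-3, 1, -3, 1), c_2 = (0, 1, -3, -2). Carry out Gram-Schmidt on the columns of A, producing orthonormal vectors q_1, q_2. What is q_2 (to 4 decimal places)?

q_1 = c_1/‖c_1‖ = (-3, 1, -3, 1)/4.4721 = (-0.6708, 0.2236, -0.6708, 0.2236).
r_{12} = q_1·c_2 = 1.7889.
u_2 = c_2 − 1.7889·q_1 = (1.2000, 0.6000, -1.8000, -2.4000).
‖u_2‖ = 3.2863, so q_2 = (0.3651, 0.1826, -0.5477, -0.7303).

q_2 = (0.3651, 0.1826, -0.5477, -0.7303)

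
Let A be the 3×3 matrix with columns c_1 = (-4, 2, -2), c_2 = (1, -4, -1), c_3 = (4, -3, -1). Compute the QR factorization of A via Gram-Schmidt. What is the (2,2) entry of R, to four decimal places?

q_1 = c_1/‖c_1‖ = (-4, 2, -2)/4.8990 = (-0.8165, 0.4082, -0.4082).
r_{12} = q_1·c_2 = -2.0412.
u_2 = c_2 + 2.0412·q_1 = (-0.6667, -3.1667, -1.8333).
r_{22} = ‖u_2‖ = 3.7193.

r_{22} = 3.7193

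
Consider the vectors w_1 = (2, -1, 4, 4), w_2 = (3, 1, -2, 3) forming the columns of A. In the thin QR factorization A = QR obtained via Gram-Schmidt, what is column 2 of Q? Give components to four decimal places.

w_1 = (2, -1, 4, 4); ‖w_1‖ = 6.0828, so q_1 = (0.3288, -0.1644, 0.6576, 0.6576).
q_1·w_2 = 0.3288·3 + (-0.1644)·1 + 0.6576·(-2) + 0.6576·3 = 1.4796.
u_2 = w_2 − 1.4796·q_1 = (2.5135, 1.2432, -2.9730, 2.0270).
‖u_2‖ = 4.5619, so q_2 = (0.5510, 0.2725, -0.6517, 0.4443).

q_2 = (0.5510, 0.2725, -0.6517, 0.4443)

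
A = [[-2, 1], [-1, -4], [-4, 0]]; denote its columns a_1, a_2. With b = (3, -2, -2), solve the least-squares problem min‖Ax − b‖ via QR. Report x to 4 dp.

a_1 = (-2, -1, -4); ‖a_1‖ = 4.5826, so q_1 = (-0.4364, -0.2182, -0.8729).
q_1·a_2 = (-0.4364)·1 + (-0.2182)·(-4) + (-0.8729)·0 = 0.4364.
u_2 = a_2 − 0.4364·q_1 = (1.1905, -3.9048, 0.3810).
‖u_2‖ = 4.0999, so q_2 = (0.2904, -0.9524, 0.0929).
Qᵀb = (0.8729, 2.5900).
Back-substitute: x_2 = 2.5900/4.0999 = 0.6317.
x_1 = (0.8729 − 0.4364·0.6317)/4.5826 = 0.1303.

x = (0.1303, 0.6317)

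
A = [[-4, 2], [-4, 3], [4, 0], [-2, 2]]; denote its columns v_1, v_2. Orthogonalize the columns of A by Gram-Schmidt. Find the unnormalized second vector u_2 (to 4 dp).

u_2 = (0.1538, 1.1538, 1.8462, 1.0769)

v_1 = (-4, -4, 4, -2); ‖v_1‖ = 7.2111, so q_1 = (-0.5547, -0.5547, 0.5547, -0.2774).
q_1·v_2 = (-0.5547)·2 + (-0.5547)·3 + 0.5547·0 + (-0.2774)·2 = -3.3282.
u_2 = v_2 + 3.3282·q_1 = (0.1538, 1.1538, 1.8462, 1.0769).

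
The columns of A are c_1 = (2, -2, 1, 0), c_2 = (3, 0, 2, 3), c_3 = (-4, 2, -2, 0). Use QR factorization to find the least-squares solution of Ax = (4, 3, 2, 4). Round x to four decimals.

c_1 = (2, -2, 1, 0); ‖c_1‖ = 3.0000, so e_1 = (0.6667, -0.6667, 0.3333, 0.0000).
e_1·c_2 = 0.6667·3 + (-0.6667)·0 + 0.3333·2 + 0.0000·3 = 2.6667.
u_2 = c_2 − 2.6667·e_1 = (1.2222, 1.7778, 1.1111, 3.0000).
‖u_2‖ = 3.8586, so e_2 = (0.3168, 0.4607, 0.2880, 0.7775).
e_1·c_3 = 0.6667·(-4) + (-0.6667)·2 + 0.3333·(-2) + 0.0000·0 = -4.6667; e_2·c_3 = 0.3168·(-4) + 0.4607·2 + 0.2880·(-2) + 0.7775·0 = -0.9215.
u_3 = c_3 + 4.6667·e_1 + 0.9215·e_2 = (-0.5970, -0.6866, -0.1791, 0.7164).
‖u_3‖ = 1.1718, so e_3 = (-0.5095, -0.5859, -0.1528, 0.6114).
Qᵀb = (1.3333, 6.3350, -1.6558).
Back-substitute: x_3 = -1.6558/1.1718 = -1.4130.
x_2 = (6.3350 + 0.9215·(-1.4130))/3.8586 = 1.3043.
x_1 = (1.3333 − 2.6667·1.3043 + 4.6667·(-1.4130))/3.0000 = -2.9130.

x = (-2.9130, 1.3043, -1.4130)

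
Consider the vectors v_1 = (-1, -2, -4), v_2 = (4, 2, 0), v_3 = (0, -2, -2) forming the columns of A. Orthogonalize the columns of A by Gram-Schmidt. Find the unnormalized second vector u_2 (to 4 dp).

v_1 = (-1, -2, -4); ‖v_1‖ = 4.5826, so e_1 = (-0.2182, -0.4364, -0.8729).
e_1·v_2 = (-0.2182)·4 + (-0.4364)·2 + (-0.8729)·0 = -1.7457.
u_2 = v_2 + 1.7457·e_1 = (3.6190, 1.2381, -1.5238).

u_2 = (3.6190, 1.2381, -1.5238)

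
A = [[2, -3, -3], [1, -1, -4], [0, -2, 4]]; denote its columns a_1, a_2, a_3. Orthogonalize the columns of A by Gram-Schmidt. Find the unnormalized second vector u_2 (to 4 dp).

q_1 = a_1/‖a_1‖ = (2, 1, 0)/2.2361 = (0.8944, 0.4472, 0.0000).
r_{12} = q_1·a_2 = -3.1305.
u_2 = a_2 + 3.1305·q_1 = (-0.2000, 0.4000, -2.0000).

u_2 = (-0.2000, 0.4000, -2.0000)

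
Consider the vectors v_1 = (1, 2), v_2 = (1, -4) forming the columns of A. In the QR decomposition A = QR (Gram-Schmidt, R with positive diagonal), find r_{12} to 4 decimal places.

v_1 = (1, 2); ‖v_1‖ = 2.2361, so e_1 = (0.4472, 0.8944).
r_{12} = e_1·v_2 = -3.1305.

r_{12} = -3.1305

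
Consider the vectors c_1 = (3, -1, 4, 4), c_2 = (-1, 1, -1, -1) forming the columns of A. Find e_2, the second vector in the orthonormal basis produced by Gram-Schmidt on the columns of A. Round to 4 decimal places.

e_2 = (-0.1890, 0.9449, 0.1890, 0.1890)

c_1 = (3, -1, 4, 4); ‖c_1‖ = 6.4807, so e_1 = (0.4629, -0.1543, 0.6172, 0.6172).
e_1·c_2 = 0.4629·(-1) + (-0.1543)·1 + 0.6172·(-1) + 0.6172·(-1) = -1.8516.
u_2 = c_2 + 1.8516·e_1 = (-0.1429, 0.7143, 0.1429, 0.1429).
‖u_2‖ = 0.7559, so e_2 = (-0.1890, 0.9449, 0.1890, 0.1890).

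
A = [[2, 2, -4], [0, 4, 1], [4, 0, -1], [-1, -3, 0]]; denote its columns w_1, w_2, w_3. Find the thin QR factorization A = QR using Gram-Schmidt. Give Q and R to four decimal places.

w_1 = (2, 0, 4, -1); ‖w_1‖ = 4.5826, so q_1 = (0.4364, 0.0000, 0.8729, -0.2182).
q_1·w_2 = 0.4364·2 + 0.0000·4 + 0.8729·0 + (-0.2182)·(-3) = 1.5275.
u_2 = w_2 − 1.5275·q_1 = (1.3333, 4.0000, -1.3333, -2.6667).
‖u_2‖ = 5.1640, so q_2 = (0.2582, 0.7746, -0.2582, -0.5164).
q_1·w_3 = 0.4364·(-4) + 0.0000·1 + 0.8729·(-1) + (-0.2182)·0 = -2.6186; q_2·w_3 = 0.2582·(-4) + 0.7746·1 + (-0.2582)·(-1) + (-0.5164)·0 = 0.0000.
u_3 = w_3 + 2.6186·q_1 − 0.0000·q_2 = (-2.8571, 1.0000, 1.2857, -0.5714).
‖u_3‖ = 3.3381, so q_3 = (-0.8559, 0.2996, 0.3852, -0.1712).

Q = [[0.4364, 0.2582, -0.8559], [0.0000, 0.7746, 0.2996], [0.8729, -0.2582, 0.3852], [-0.2182, -0.5164, -0.1712]], R = [[4.5826, 1.5275, -2.6186], [0.0000, 5.1640, 0.0000], [0.0000, 0.0000, 3.3381]]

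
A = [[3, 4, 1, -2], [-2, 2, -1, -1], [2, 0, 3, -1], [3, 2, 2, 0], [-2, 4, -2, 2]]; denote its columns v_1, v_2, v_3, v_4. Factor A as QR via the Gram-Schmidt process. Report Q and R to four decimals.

Q = [[0.5477, 0.5458, -0.3060, -0.4631], [-0.3651, 0.3853, 0.4307, -0.5668], [0.3651, -0.0642, 0.8444, 0.0519], [0.5477, 0.2248, 0.0680, 0.4112], [-0.3651, 0.7064, 0.0567, 0.5409]], R = [[5.4772, 1.0954, 3.8341, -1.8257], [0.0000, 6.2290, -0.9954, 0.0000], [0.0000, 0.0000, 1.8191, -0.5497], [0.0000, 0.0000, 0.0000, 2.5228]]

v_1 = (3, -2, 2, 3, -2); ‖v_1‖ = 5.4772, so e_1 = (0.5477, -0.3651, 0.3651, 0.5477, -0.3651).
e_1·v_2 = 0.5477·4 + (-0.3651)·2 + 0.3651·0 + 0.5477·2 + (-0.3651)·4 = 1.0954.
u_2 = v_2 − 1.0954·e_1 = (3.4000, 2.4000, -0.4000, 1.4000, 4.4000).
‖u_2‖ = 6.2290, so e_2 = (0.5458, 0.3853, -0.0642, 0.2248, 0.7064).
e_1·v_3 = 0.5477·1 + (-0.3651)·(-1) + 0.3651·3 + 0.5477·2 + (-0.3651)·(-2) = 3.8341; e_2·v_3 = 0.5458·1 + 0.3853·(-1) + (-0.0642)·3 + 0.2248·2 + 0.7064·(-2) = -0.9954.
u_3 = v_3 − 3.8341·e_1 + 0.9954·e_2 = (-0.5567, 0.7835, 1.5361, 0.1237, 0.1031).
‖u_3‖ = 1.8191, so e_3 = (-0.3060, 0.4307, 0.8444, 0.0680, 0.0567).
e_1·v_4 = 0.5477·(-2) + (-0.3651)·(-1) + 0.3651·(-1) + 0.5477·0 + (-0.3651)·2 = -1.8257; e_2·v_4 = 0.5458·(-2) + 0.3853·(-1) + (-0.0642)·(-1) + 0.2248·0 + 0.7064·2 = 0.0000; e_3·v_4 = (-0.3060)·(-2) + 0.4307·(-1) + 0.8444·(-1) + 0.0680·0 + 0.0567·2 = -0.5497.
u_4 = v_4 + 1.8257·e_1 + 0.0000·e_2 + 0.5497·e_3 = (-1.1682, -1.4299, 0.1308, 1.0374, 1.3645).
‖u_4‖ = 2.5228, so e_4 = (-0.4631, -0.5668, 0.0519, 0.4112, 0.5409).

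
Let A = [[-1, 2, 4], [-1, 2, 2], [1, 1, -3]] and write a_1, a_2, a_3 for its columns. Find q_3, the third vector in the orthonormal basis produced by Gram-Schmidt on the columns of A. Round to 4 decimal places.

q_3 = (0.7071, -0.7071, 0.0000)

a_1 = (-1, -1, 1); ‖a_1‖ = 1.7321, so q_1 = (-0.5774, -0.5774, 0.5774).
q_1·a_2 = (-0.5774)·2 + (-0.5774)·2 + 0.5774·1 = -1.7321.
u_2 = a_2 + 1.7321·q_1 = (1.0000, 1.0000, 2.0000).
‖u_2‖ = 2.4495, so q_2 = (0.4082, 0.4082, 0.8165).
q_1·a_3 = (-0.5774)·4 + (-0.5774)·2 + 0.5774·(-3) = -5.1962; q_2·a_3 = 0.4082·4 + 0.4082·2 + 0.8165·(-3) = 0.0000.
u_3 = a_3 + 5.1962·q_1 + 0.0000·q_2 = (1.0000, -1.0000, 0.0000).
‖u_3‖ = 1.4142, so q_3 = (0.7071, -0.7071, 0.0000).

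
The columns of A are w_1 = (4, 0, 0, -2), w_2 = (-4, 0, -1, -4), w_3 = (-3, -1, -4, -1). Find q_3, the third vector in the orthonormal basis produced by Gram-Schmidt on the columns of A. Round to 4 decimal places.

q_3 = (0.0788, -0.2731, -0.9457, 0.1576)

w_1 = (4, 0, 0, -2); ‖w_1‖ = 4.4721, so q_1 = (0.8944, 0.0000, 0.0000, -0.4472).
q_1·w_2 = 0.8944·(-4) + 0.0000·0 + 0.0000·(-1) + (-0.4472)·(-4) = -1.7889.
u_2 = w_2 + 1.7889·q_1 = (-2.4000, 0.0000, -1.0000, -4.8000).
‖u_2‖ = 5.4589, so q_2 = (-0.4396, 0.0000, -0.1832, -0.8793).
q_1·w_3 = 0.8944·(-3) + 0.0000·(-1) + 0.0000·(-4) + (-0.4472)·(-1) = -2.2361; q_2·w_3 = (-0.4396)·(-3) + 0.0000·(-1) + (-0.1832)·(-4) + (-0.8793)·(-1) = 2.9310.
u_3 = w_3 + 2.2361·q_1 − 2.9310·q_2 = (0.2886, -1.0000, -3.4631, 0.5772).
‖u_3‖ = 3.6619, so q_3 = (0.0788, -0.2731, -0.9457, 0.1576).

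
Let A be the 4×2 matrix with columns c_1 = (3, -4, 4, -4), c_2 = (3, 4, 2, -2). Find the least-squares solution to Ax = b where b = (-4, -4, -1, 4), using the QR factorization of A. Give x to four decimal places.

x = (-0.1033, -1.1233)

e_1 = c_1/‖c_1‖ = (3, -4, 4, -4)/7.5498 = (0.3974, -0.5298, 0.5298, -0.5298).
r_{12} = e_1·c_2 = 1.1921.
u_2 = c_2 − 1.1921·e_1 = (2.5263, 4.6316, 1.3684, -1.3684).
‖u_2‖ = 5.6195, so e_2 = (0.4496, 0.8242, 0.2435, -0.2435).
Qᵀb = (-2.1193, -6.3126).
Back-substitute: x_2 = -6.3126/5.6195 = -1.1233.
x_1 = (-2.1193 − 1.1921·(-1.1233))/7.5498 = -0.1033.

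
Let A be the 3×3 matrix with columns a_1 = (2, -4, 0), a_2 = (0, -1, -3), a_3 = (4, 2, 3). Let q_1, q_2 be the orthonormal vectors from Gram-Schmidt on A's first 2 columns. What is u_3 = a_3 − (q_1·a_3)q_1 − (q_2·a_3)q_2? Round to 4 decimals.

q_1 = a_1/‖a_1‖ = (2, -4, 0)/4.4721 = (0.4472, -0.8944, 0.0000).
r_{12} = q_1·a_2 = 0.8944.
u_2 = a_2 − 0.8944·q_1 = (-0.4000, -0.2000, -3.0000).
‖u_2‖ = 3.0332, so q_2 = (-0.1319, -0.0659, -0.9891).
r_{13} = q_1·a_3 = 0.0000; r_{23} = q_2·a_3 = -3.6266.
u_3 = a_3 + 0.0000·q_1 + 3.6266·q_2 = (3.5217, 1.7609, -0.5870).

u_3 = (3.5217, 1.7609, -0.5870)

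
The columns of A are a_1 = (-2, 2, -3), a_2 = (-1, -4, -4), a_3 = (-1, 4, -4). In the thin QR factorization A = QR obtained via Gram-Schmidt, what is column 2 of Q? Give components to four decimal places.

e_1 = a_1/‖a_1‖ = (-2, 2, -3)/4.1231 = (-0.4851, 0.4851, -0.7276).
r_{12} = e_1·a_2 = 1.4552.
u_2 = a_2 − 1.4552·e_1 = (-0.2941, -4.7059, -2.9412).
‖u_2‖ = 5.5572, so e_2 = (-0.0529, -0.8468, -0.5293).

e_2 = (-0.0529, -0.8468, -0.5293)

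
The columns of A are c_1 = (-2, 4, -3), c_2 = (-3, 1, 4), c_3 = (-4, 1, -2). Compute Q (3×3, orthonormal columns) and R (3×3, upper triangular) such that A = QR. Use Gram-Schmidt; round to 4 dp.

Q = [[-0.3714, -0.6170, -0.6938], [0.7428, 0.2509, -0.6208], [-0.5571, 0.7459, -0.3651]], R = [[5.3852, -0.3714, 3.3425], [0.0000, 5.0855, 1.2273], [0.0000, 0.0000, 2.8847]]

c_1 = (-2, 4, -3); ‖c_1‖ = 5.3852, so q_1 = (-0.3714, 0.7428, -0.5571).
q_1·c_2 = (-0.3714)·(-3) + 0.7428·1 + (-0.5571)·4 = -0.3714.
u_2 = c_2 + 0.3714·q_1 = (-3.1379, 1.2759, 3.7931).
‖u_2‖ = 5.0855, so q_2 = (-0.6170, 0.2509, 0.7459).
q_1·c_3 = (-0.3714)·(-4) + 0.7428·1 + (-0.5571)·(-2) = 3.3425; q_2·c_3 = (-0.6170)·(-4) + 0.2509·1 + 0.7459·(-2) = 1.2273.
u_3 = c_3 − 3.3425·q_1 − 1.2273·q_2 = (-2.0013, -1.7907, -1.0533).
‖u_3‖ = 2.8847, so q_3 = (-0.6938, -0.6208, -0.3651).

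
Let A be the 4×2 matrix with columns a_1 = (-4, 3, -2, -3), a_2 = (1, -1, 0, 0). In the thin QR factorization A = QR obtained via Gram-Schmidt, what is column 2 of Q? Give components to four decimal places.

e_2 = (0.3122, -0.5307, -0.4371, -0.6556)

a_1 = (-4, 3, -2, -3); ‖a_1‖ = 6.1644, so e_1 = (-0.6489, 0.4867, -0.3244, -0.4867).
e_1·a_2 = (-0.6489)·1 + 0.4867·(-1) + (-0.3244)·0 + (-0.4867)·0 = -1.1355.
u_2 = a_2 + 1.1355·e_1 = (0.2632, -0.4474, -0.3684, -0.5526).
‖u_2‖ = 0.8429, so e_2 = (0.3122, -0.5307, -0.4371, -0.6556).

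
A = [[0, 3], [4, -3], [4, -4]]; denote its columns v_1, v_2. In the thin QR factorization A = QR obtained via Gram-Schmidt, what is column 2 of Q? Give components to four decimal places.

e_2 = (0.9733, 0.1622, -0.1622)

e_1 = v_1/‖v_1‖ = (0, 4, 4)/5.6569 = (0.0000, 0.7071, 0.7071).
r_{12} = e_1·v_2 = -4.9497.
u_2 = v_2 + 4.9497·e_1 = (3.0000, 0.5000, -0.5000).
‖u_2‖ = 3.0822, so e_2 = (0.9733, 0.1622, -0.1622).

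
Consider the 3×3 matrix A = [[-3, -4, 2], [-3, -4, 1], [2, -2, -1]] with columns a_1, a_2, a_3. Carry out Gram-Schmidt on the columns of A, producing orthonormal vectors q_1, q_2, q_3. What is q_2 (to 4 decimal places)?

q_1 = a_1/‖a_1‖ = (-3, -3, 2)/4.6904 = (-0.6396, -0.6396, 0.4264).
r_{12} = q_1·a_2 = 4.2640.
u_2 = a_2 − 4.2640·q_1 = (-1.2727, -1.2727, -3.8182).
‖u_2‖ = 4.2212, so q_2 = (-0.3015, -0.3015, -0.9045).

q_2 = (-0.3015, -0.3015, -0.9045)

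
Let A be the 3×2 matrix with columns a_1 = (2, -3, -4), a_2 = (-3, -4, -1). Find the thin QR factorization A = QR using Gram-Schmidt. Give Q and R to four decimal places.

e_1 = a_1/‖a_1‖ = (2, -3, -4)/5.3852 = (0.3714, -0.5571, -0.7428).
r_{12} = e_1·a_2 = 1.8570.
u_2 = a_2 − 1.8570·e_1 = (-3.6897, -2.9655, 0.3793).
‖u_2‖ = 4.7489, so e_2 = (-0.7770, -0.6245, 0.0799).

Q = [[0.3714, -0.7770], [-0.5571, -0.6245], [-0.7428, 0.0799]], R = [[5.3852, 1.8570], [0.0000, 4.7489]]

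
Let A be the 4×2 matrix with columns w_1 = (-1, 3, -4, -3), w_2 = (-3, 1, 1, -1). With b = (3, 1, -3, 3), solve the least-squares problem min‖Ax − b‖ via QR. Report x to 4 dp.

w_1 = (-1, 3, -4, -3); ‖w_1‖ = 5.9161, so e_1 = (-0.1690, 0.5071, -0.6761, -0.5071).
e_1·w_2 = (-0.1690)·(-3) + 0.5071·1 + (-0.6761)·1 + (-0.5071)·(-1) = 0.8452.
u_2 = w_2 − 0.8452·e_1 = (-2.8571, 0.5714, 1.5714, -0.5714).
‖u_2‖ = 3.3594, so e_2 = (-0.8505, 0.1701, 0.4678, -0.1701).
Qᵀb = (0.5071, -4.2950).
Back-substitute: x_2 = -4.2950/3.3594 = -1.2785.
x_1 = (0.5071 − 0.8452·(-1.2785))/5.9161 = 0.2684.

x = (0.2684, -1.2785)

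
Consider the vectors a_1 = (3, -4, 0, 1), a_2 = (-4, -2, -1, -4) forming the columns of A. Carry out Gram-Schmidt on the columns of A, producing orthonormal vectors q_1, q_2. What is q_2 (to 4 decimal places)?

q_1 = a_1/‖a_1‖ = (3, -4, 0, 1)/5.0990 = (0.5883, -0.7845, 0.0000, 0.1961).
r_{12} = q_1·a_2 = -1.5689.
u_2 = a_2 + 1.5689·q_1 = (-3.0769, -3.2308, -1.0000, -3.6923).
‖u_2‖ = 5.8769, so q_2 = (-0.5236, -0.5497, -0.1702, -0.6283).

q_2 = (-0.5236, -0.5497, -0.1702, -0.6283)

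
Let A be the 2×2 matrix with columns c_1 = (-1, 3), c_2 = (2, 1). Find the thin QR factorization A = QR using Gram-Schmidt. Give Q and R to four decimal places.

c_1 = (-1, 3); ‖c_1‖ = 3.1623, so q_1 = (-0.3162, 0.9487).
q_1·c_2 = (-0.3162)·2 + 0.9487·1 = 0.3162.
u_2 = c_2 − 0.3162·q_1 = (2.1000, 0.7000).
‖u_2‖ = 2.2136, so q_2 = (0.9487, 0.3162).

Q = [[-0.3162, 0.9487], [0.9487, 0.3162]], R = [[3.1623, 0.3162], [0.0000, 2.2136]]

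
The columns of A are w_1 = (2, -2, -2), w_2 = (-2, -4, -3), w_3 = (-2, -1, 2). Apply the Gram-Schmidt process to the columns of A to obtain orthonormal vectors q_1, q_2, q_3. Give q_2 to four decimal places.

w_1 = (2, -2, -2); ‖w_1‖ = 3.4641, so q_1 = (0.5774, -0.5774, -0.5774).
q_1·w_2 = 0.5774·(-2) + (-0.5774)·(-4) + (-0.5774)·(-3) = 2.8868.
u_2 = w_2 − 2.8868·q_1 = (-3.6667, -2.3333, -1.3333).
‖u_2‖ = 4.5461, so q_2 = (-0.8066, -0.5133, -0.2933).

q_2 = (-0.8066, -0.5133, -0.2933)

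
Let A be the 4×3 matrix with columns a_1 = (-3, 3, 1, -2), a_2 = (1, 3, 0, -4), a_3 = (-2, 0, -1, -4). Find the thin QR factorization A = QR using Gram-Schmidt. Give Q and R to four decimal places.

Q = [[-0.6255, 0.6760, -0.3794], [0.6255, 0.2808, -0.6197], [0.2085, -0.1456, -0.3985], [-0.4170, -0.6656, -0.5596]], R = [[4.7958, 2.9192, 2.7107], [0.0000, 4.1807, 1.4560], [0.0000, 0.0000, 3.3959]]

e_1 = a_1/‖a_1‖ = (-3, 3, 1, -2)/4.7958 = (-0.6255, 0.6255, 0.2085, -0.4170).
r_{12} = e_1·a_2 = 2.9192.
u_2 = a_2 − 2.9192·e_1 = (2.8261, 1.1739, -0.6087, -2.7826).
‖u_2‖ = 4.1807, so e_2 = (0.6760, 0.2808, -0.1456, -0.6656).
r_{13} = e_1·a_3 = 2.7107; r_{23} = e_2·a_3 = 1.4560.
u_3 = a_3 − 2.7107·e_1 − 1.4560·e_2 = (-1.2886, -2.1045, -1.3532, -1.9005).
‖u_3‖ = 3.3959, so e_3 = (-0.3794, -0.6197, -0.3985, -0.5596).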